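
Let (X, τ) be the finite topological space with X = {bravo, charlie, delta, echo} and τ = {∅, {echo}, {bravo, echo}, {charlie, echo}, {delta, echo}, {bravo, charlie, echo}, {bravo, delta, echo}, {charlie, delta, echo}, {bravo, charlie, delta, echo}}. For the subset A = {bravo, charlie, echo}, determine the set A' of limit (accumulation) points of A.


A' = {bravo, charlie, delta}

For each x ∈ X, list the open sets U ∈ τ with x ∈ U, then check whether U ∩ (A ∖ {x}) ≠ ∅ for every such U.
  x = bravo: opens ∋ x are {bravo, echo}, {bravo, charlie, echo}, {bravo, delta, echo}, {bravo, charlie, delta, echo}; each meets A ∖ {bravo}, so x IS a limit point.
  x = charlie: opens ∋ x are {charlie, echo}, {bravo, charlie, echo}, {charlie, delta, echo}, {bravo, charlie, delta, echo}; each meets A ∖ {charlie}, so x IS a limit point.
  x = delta: opens ∋ x are {delta, echo}, {bravo, delta, echo}, {charlie, delta, echo}, {bravo, charlie, delta, echo}; each meets A ∖ {delta}, so x IS a limit point.
  x = echo: open {echo} ∋ x has {echo} ∩ (A ∖ {echo}) = ∅, so x is NOT a limit point.
Collecting: A' = {bravo, charlie, delta}.


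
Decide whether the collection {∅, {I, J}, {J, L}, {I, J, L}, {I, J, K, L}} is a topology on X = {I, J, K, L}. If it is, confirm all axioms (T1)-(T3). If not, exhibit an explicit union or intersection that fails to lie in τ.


τ is NOT a topology on X.

Axiom (T1): ∅ ∈ τ? Yes; X ∈ τ? Yes.
Axiom (T2/T3): check pairwise unions and intersections of members of τ.
Counterexample for (T3): {I, J} ∩ {J, L} = {J} ∉ τ. Therefore τ is NOT a topology.


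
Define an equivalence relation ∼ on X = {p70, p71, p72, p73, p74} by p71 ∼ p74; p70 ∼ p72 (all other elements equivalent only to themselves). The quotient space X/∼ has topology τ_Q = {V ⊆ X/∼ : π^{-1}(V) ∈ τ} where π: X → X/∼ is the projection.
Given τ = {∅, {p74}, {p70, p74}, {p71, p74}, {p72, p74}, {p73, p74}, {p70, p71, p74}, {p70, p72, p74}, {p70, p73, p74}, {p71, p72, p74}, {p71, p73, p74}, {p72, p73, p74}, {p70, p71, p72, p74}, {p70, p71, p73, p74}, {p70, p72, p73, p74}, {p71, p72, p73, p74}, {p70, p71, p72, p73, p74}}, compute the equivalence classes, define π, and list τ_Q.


X/∼ = {[p70=p72], [p71=p74], [p73]}; |τ_Q| = 5.

Equivalence classes: [p70=p72], [p71=p74], [p73].
Quotient map π: X → X/∼ sends p70 ↦ [p70=p72], p71 ↦ [p71=p74], p72 ↦ [p70=p72], p73 ↦ [p73], p74 ↦ [p71=p74].
For each subset V ⊆ X/∼, compute π^{-1}(V) ⊆ X and check whether π^{-1}(V) ∈ τ. V is open in τ_Q iff π^{-1}(V) ∈ τ.
  V = {}: π^{-1}(V) = ∅ ∈ τ ✓.
  V = {[p70=p72]}: π^{-1}(V) = {p70, p72} ∉ τ ✗.
  V = {[p71=p74]}: π^{-1}(V) = {p71, p74} ∈ τ ✓.
  V = {[p70=p72], [p71=p74]}: π^{-1}(V) = {p70, p71, p72, p74} ∈ τ ✓.
  V = {[p73]}: π^{-1}(V) = {p73} ∉ τ ✗.
  V = {[p70=p72], [p73]}: π^{-1}(V) = {p70, p72, p73} ∉ τ ✗.
  V = {[p71=p74], [p73]}: π^{-1}(V) = {p71, p73, p74} ∈ τ ✓.
  V = {[p70=p72], [p71=p74], [p73]}: π^{-1}(V) = {p70, p71, p72, p73, p74} ∈ τ ✓.
Open sets in the quotient: τ_Q = {{}, {[p71=p74]}, {[p70=p72], [p71=p74]}, {[p71=p74], [p73]}, {[p70=p72], [p71=p74], [p73]}} (5 elements).


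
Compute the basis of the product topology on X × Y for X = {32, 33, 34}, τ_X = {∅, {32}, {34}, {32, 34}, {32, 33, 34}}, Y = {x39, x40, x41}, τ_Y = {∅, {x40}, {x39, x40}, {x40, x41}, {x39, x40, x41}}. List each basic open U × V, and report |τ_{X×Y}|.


Basis B = {∅ × ∅, {32} × {x40}, {34} × {x40}, {32} × {x39, x40}, {32} × {x40, x41}, {32, 34} × {x40}, {34} × {x39, x40}, {34} × {x40, x41}, {32} × {x39, x40, x41}, {32, 33, 34} × {x40}, {34} × {x39, x40, x41}, {32, 34} × {x39, x40}, {32, 34} × {x40, x41}, {32, 34} × {x39, x40, x41}, {32, 33, 34} × {x39, x40}, {32, 33, 34} × {x40, x41}, {32, 33, 34} × {x39, x40, x41}}; |τ_{X×Y}| = 50.

Enumerate products U × V with U ∈ τ_X, V ∈ τ_Y (deduplicated):
  ∅ × ∅ = {} (∅)
  {32} × {x40} = {(32,x40)}
  {34} × {x40} = {(34,x40)}
  {32} × {x39, x40} = {(32,x39), (32,x40)}
  {32} × {x40, x41} = {(32,x40), (32,x41)}
  {32, 34} × {x40} = {(32,x40), (34,x40)}
  {34} × {x39, x40} = {(34,x39), (34,x40)}
  {34} × {x40, x41} = {(34,x40), (34,x41)}
  {32} × {x39, x40, x41} = {(32,x39), (32,x40), (32,x41)}
  {32, 33, 34} × {x40} = {(32,x40), (33,x40), (34,x40)}
  {34} × {x39, x40, x41} = {(34,x39), (34,x40), (34,x41)}
  {32, 34} × {x39, x40} = {(32,x39), (32,x40), (34,x39), (34,x40)}
  {32, 34} × {x40, x41} = {(32,x40), (32,x41), (34,x40), (34,x41)}
  {32, 34} × {x39, x40, x41} = {(32,x39), (32,x40), (32,x41), (34,x39), (34,x40), (34,x41)}
  {32, 33, 34} × {x39, x40} = {(32,x39), (32,x40), (33,x39), (33,x40), (34,x39), (34,x40)}
  {32, 33, 34} × {x40, x41} = {(32,x40), (32,x41), (33,x40), (33,x41), (34,x40), (34,x41)}
  {32, 33, 34} × {x39, x40, x41} = {(32,x39), (32,x40), (32,x41), (33,x39), (33,x40), (33,x41), (34,x39), (34,x40), (34,x41)}
These 17 distinct sets form the basis B.
Close under arbitrary unions to get τ_{X×Y}; counting gives |τ_{X×Y}| = 50.


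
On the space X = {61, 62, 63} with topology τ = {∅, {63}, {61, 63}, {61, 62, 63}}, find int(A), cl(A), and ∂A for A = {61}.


int(A) = ∅, cl(A) = {61, 62}, ∂A = {61, 62}.

Closed sets in (X, τ) are complements of opens:
  closed(X, τ) = {∅, {62}, {61, 62}, {61, 62, 63}}.
int(A) = ⋃ {U ∈ τ : U ⊆ A}. Opens contained in A: ∅.
Taking the union of these: int(A) = ∅.
cl(A) = ⋂ {C closed : A ⊆ C}. Closed sets containing A: {61, 62}, {61, 62, 63}.
Intersecting these: cl(A) = {61, 62}.
∂A = cl(A) ∖ int(A) = {61, 62} ∖ ∅ = {61, 62}.


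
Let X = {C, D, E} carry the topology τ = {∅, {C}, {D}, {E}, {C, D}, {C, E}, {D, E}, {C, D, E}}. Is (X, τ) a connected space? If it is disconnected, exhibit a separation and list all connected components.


(X, τ) is disconnected; components = [{C}, {D}, {E}].

Find clopen sets (U ∈ τ with X ∖ U ∈ τ):
  U = ∅, X ∖ U = {C, D, E} — both open, so U is clopen.
  U = {C}, X ∖ U = {D, E} — both open, so U is clopen.
  U = {D}, X ∖ U = {C, E} — both open, so U is clopen.
  U = {E}, X ∖ U = {C, D} — both open, so U is clopen.
  U = {C, D}, X ∖ U = {E} — both open, so U is clopen.
  U = {C, E}, X ∖ U = {D} — both open, so U is clopen.
  U = {D, E}, X ∖ U = {C} — both open, so U is clopen.
  U = {C, D, E}, X ∖ U = ∅ — both open, so U is clopen.
Nontrivial clopen(s) exist: e.g. {C}. So (X, τ) is disconnected.
Compute connected components by grouping points that agree on all clopens:
  component: {C}
  component: {D}
  component: {E}


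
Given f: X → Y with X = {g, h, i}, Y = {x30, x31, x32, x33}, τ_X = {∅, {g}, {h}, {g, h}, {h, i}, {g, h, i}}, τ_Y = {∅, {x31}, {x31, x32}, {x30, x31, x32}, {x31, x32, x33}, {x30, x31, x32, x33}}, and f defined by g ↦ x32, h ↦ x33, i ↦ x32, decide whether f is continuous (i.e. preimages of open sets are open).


f is NOT continuous.

Compute f^{-1}(U) for each U ∈ τ_Y:
  U = ∅: f^{-1}(U) = ∅ ∈ τ_X ✓.
  U = {x31}: f^{-1}(U) = ∅ ∈ τ_X ✓.
  U = {x31, x32}: f^{-1}(U) = {g, i} ∉ τ_X ✗.
  U = {x30, x31, x32}: f^{-1}(U) = {g, i} ∉ τ_X ✗.
  U = {x31, x32, x33}: f^{-1}(U) = {g, h, i} ∈ τ_X ✓.
  U = {x30, x31, x32, x33}: f^{-1}(U) = {g, h, i} ∈ τ_X ✓.
Found U = {x31, x32} with f^{-1}(U) = {g, i} not in τ_X. Therefore f is NOT continuous.


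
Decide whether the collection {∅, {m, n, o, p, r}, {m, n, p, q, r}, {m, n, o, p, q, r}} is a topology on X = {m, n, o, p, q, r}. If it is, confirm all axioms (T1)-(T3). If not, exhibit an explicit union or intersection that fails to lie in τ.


τ is NOT a topology on X.

Axiom (T1): ∅ ∈ τ? Yes; X ∈ τ? Yes.
Axiom (T2/T3): check pairwise unions and intersections of members of τ.
Counterexample for (T3): {m, n, o, p, r} ∩ {m, n, p, q, r} = {m, n, p, r} ∉ τ. Therefore τ is NOT a topology.


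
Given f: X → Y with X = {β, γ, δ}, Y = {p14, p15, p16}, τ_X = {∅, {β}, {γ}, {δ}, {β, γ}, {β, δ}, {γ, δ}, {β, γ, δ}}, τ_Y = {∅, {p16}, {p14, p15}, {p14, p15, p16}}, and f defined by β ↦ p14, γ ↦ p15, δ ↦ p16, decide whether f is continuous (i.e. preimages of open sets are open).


f IS continuous.

Compute f^{-1}(U) for each U ∈ τ_Y:
  U = ∅: f^{-1}(U) = ∅ ∈ τ_X ✓.
  U = {p16}: f^{-1}(U) = {δ} ∈ τ_X ✓.
  U = {p14, p15}: f^{-1}(U) = {β, γ} ∈ τ_X ✓.
  U = {p14, p15, p16}: f^{-1}(U) = {β, γ, δ} ∈ τ_X ✓.
Every preimage lies in τ_X, so f IS continuous.


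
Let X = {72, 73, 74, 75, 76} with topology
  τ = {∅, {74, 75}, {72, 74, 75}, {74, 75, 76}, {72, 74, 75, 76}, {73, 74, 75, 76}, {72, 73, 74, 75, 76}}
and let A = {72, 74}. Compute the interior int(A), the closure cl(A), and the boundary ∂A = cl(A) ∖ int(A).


int(A) = ∅, cl(A) = {72, 73, 74, 75, 76}, ∂A = {72, 73, 74, 75, 76}.

Closed sets in (X, τ) are complements of opens:
  closed(X, τ) = {∅, {72}, {73}, {72, 73}, {73, 76}, {72, 73, 76}, {72, 73, 74, 75, 76}}.
int(A) = ⋃ {U ∈ τ : U ⊆ A}. Opens contained in A: ∅.
Taking the union of these: int(A) = ∅.
cl(A) = ⋂ {C closed : A ⊆ C}. Closed sets containing A: {72, 73, 74, 75, 76}.
Intersecting these: cl(A) = {72, 73, 74, 75, 76}.
∂A = cl(A) ∖ int(A) = {72, 73, 74, 75, 76} ∖ ∅ = {72, 73, 74, 75, 76}.


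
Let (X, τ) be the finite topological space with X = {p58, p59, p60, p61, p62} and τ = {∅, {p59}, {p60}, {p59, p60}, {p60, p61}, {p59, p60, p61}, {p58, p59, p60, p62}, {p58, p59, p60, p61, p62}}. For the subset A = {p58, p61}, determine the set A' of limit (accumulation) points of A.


A' = {p62}

For each x ∈ X, list the open sets U ∈ τ with x ∈ U, then check whether U ∩ (A ∖ {x}) ≠ ∅ for every such U.
  x = p58: open {p58, p59, p60, p62} ∋ x has {p58, p59, p60, p62} ∩ (A ∖ {p58}) = ∅, so x is NOT a limit point.
  x = p59: open {p59} ∋ x has {p59} ∩ (A ∖ {p59}) = ∅, so x is NOT a limit point.
  x = p60: open {p60} ∋ x has {p60} ∩ (A ∖ {p60}) = ∅, so x is NOT a limit point.
  x = p61: open {p60, p61} ∋ x has {p60, p61} ∩ (A ∖ {p61}) = ∅, so x is NOT a limit point.
  x = p62: opens ∋ x are {p58, p59, p60, p62}, {p58, p59, p60, p61, p62}; each meets A ∖ {p62}, so x IS a limit point.
Collecting: A' = {p62}.


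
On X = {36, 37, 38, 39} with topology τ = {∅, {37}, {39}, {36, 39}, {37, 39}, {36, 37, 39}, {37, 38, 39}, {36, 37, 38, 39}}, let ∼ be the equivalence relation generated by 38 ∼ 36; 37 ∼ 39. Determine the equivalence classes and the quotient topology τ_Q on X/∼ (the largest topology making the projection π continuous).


X/∼ = {[36=38], [37=39]}; |τ_Q| = 3.

Equivalence classes: [36=38], [37=39].
Quotient map π: X → X/∼ sends 36 ↦ [36=38], 37 ↦ [37=39], 38 ↦ [36=38], 39 ↦ [37=39].
For each subset V ⊆ X/∼, compute π^{-1}(V) ⊆ X and check whether π^{-1}(V) ∈ τ. V is open in τ_Q iff π^{-1}(V) ∈ τ.
  V = {}: π^{-1}(V) = ∅ ∈ τ ✓.
  V = {[36=38]}: π^{-1}(V) = {36, 38} ∉ τ ✗.
  V = {[37=39]}: π^{-1}(V) = {37, 39} ∈ τ ✓.
  V = {[36=38], [37=39]}: π^{-1}(V) = {36, 37, 38, 39} ∈ τ ✓.
Open sets in the quotient: τ_Q = {{}, {[37=39]}, {[36=38], [37=39]}} (3 elements).


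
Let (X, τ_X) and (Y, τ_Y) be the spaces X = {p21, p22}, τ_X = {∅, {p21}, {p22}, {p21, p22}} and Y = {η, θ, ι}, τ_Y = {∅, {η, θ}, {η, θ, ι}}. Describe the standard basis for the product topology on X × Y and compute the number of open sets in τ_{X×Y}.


Basis B = {∅ × ∅, {p21} × {η, θ}, {p22} × {η, θ}, {p21} × {η, θ, ι}, {p22} × {η, θ, ι}, {p21, p22} × {η, θ}, {p21, p22} × {η, θ, ι}}; |τ_{X×Y}| = 9.

Enumerate products U × V with U ∈ τ_X, V ∈ τ_Y (deduplicated):
  ∅ × ∅ = {} (∅)
  {p21} × {η, θ} = {(p21,η), (p21,θ)}
  {p22} × {η, θ} = {(p22,η), (p22,θ)}
  {p21} × {η, θ, ι} = {(p21,η), (p21,θ), (p21,ι)}
  {p22} × {η, θ, ι} = {(p22,η), (p22,θ), (p22,ι)}
  {p21, p22} × {η, θ} = {(p21,η), (p21,θ), (p22,η), (p22,θ)}
  {p21, p22} × {η, θ, ι} = {(p21,η), (p21,θ), (p21,ι), (p22,η), (p22,θ), (p22,ι)}
These 7 distinct sets form the basis B.
Close under arbitrary unions to get τ_{X×Y}; counting gives |τ_{X×Y}| = 9.


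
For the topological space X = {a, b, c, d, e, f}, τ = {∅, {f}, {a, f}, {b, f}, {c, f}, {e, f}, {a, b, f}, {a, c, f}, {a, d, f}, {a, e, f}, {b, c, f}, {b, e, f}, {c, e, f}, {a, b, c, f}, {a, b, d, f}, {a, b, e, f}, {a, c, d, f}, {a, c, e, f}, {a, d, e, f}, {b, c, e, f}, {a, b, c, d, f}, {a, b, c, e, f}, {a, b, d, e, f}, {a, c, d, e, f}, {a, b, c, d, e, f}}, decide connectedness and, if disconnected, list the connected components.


(X, τ) is connected.

Find clopen sets (U ∈ τ with X ∖ U ∈ τ):
  U = ∅, X ∖ U = {a, b, c, d, e, f} — both open, so U is clopen.
  U = {a, b, c, d, e, f}, X ∖ U = ∅ — both open, so U is clopen.
Only trivial clopens (∅ and X) exist, so (X, τ) is connected.
Compute connected components by grouping points that agree on all clopens:
  component: {a, b, c, d, e, f}


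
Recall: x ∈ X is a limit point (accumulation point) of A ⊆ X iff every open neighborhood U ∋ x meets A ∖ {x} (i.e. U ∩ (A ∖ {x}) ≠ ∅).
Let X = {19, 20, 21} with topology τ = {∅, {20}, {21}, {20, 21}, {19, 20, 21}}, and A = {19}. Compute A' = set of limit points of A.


A' = ∅

For each x ∈ X, list the open sets U ∈ τ with x ∈ U, then check whether U ∩ (A ∖ {x}) ≠ ∅ for every such U.
  x = 19: open {19, 20, 21} ∋ x has {19, 20, 21} ∩ (A ∖ {19}) = ∅, so x is NOT a limit point.
  x = 20: open {20} ∋ x has {20} ∩ (A ∖ {20}) = ∅, so x is NOT a limit point.
  x = 21: open {21} ∋ x has {21} ∩ (A ∖ {21}) = ∅, so x is NOT a limit point.
Collecting: A' = ∅.


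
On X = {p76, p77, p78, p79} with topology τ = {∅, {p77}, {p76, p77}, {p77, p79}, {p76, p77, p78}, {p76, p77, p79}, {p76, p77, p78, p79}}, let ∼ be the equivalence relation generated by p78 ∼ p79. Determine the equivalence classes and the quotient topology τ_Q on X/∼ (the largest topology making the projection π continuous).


X/∼ = {[p76], [p77], [p78=p79]}; |τ_Q| = 4.

Equivalence classes: [p76], [p77], [p78=p79].
Quotient map π: X → X/∼ sends p76 ↦ [p76], p77 ↦ [p77], p78 ↦ [p78=p79], p79 ↦ [p78=p79].
For each subset V ⊆ X/∼, compute π^{-1}(V) ⊆ X and check whether π^{-1}(V) ∈ τ. V is open in τ_Q iff π^{-1}(V) ∈ τ.
  V = {}: π^{-1}(V) = ∅ ∈ τ ✓.
  V = {[p76]}: π^{-1}(V) = {p76} ∉ τ ✗.
  V = {[p77]}: π^{-1}(V) = {p77} ∈ τ ✓.
  V = {[p76], [p77]}: π^{-1}(V) = {p76, p77} ∈ τ ✓.
  V = {[p78=p79]}: π^{-1}(V) = {p78, p79} ∉ τ ✗.
  V = {[p76], [p78=p79]}: π^{-1}(V) = {p76, p78, p79} ∉ τ ✗.
  V = {[p77], [p78=p79]}: π^{-1}(V) = {p77, p78, p79} ∉ τ ✗.
  V = {[p76], [p77], [p78=p79]}: π^{-1}(V) = {p76, p77, p78, p79} ∈ τ ✓.
Open sets in the quotient: τ_Q = {{}, {[p77]}, {[p76], [p77]}, {[p76], [p77], [p78=p79]}} (4 elements).


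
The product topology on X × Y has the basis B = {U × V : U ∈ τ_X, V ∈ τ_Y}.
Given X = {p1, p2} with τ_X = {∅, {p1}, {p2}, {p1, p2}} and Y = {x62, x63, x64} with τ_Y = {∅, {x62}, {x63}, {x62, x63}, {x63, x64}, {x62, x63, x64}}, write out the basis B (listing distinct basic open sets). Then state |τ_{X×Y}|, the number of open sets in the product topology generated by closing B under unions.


Basis B = {∅ × ∅, {p1} × {x62}, {p1} × {x63}, {p2} × {x62}, {p2} × {x63}, {p1} × {x62, x63}, {p1, p2} × {x62}, {p1} × {x63, x64}, {p1, p2} × {x63}, {p2} × {x62, x63}, {p2} × {x63, x64}, {p1} × {x62, x63, x64}, {p2} × {x62, x63, x64}, {p1, p2} × {x62, x63}, {p1, p2} × {x63, x64}, {p1, p2} × {x62, x63, x64}}; |τ_{X×Y}| = 36.

Enumerate products U × V with U ∈ τ_X, V ∈ τ_Y (deduplicated):
  ∅ × ∅ = {} (∅)
  {p1} × {x62} = {(p1,x62)}
  {p1} × {x63} = {(p1,x63)}
  {p2} × {x62} = {(p2,x62)}
  {p2} × {x63} = {(p2,x63)}
  {p1} × {x62, x63} = {(p1,x62), (p1,x63)}
  {p1, p2} × {x62} = {(p1,x62), (p2,x62)}
  {p1} × {x63, x64} = {(p1,x63), (p1,x64)}
  {p1, p2} × {x63} = {(p1,x63), (p2,x63)}
  {p2} × {x62, x63} = {(p2,x62), (p2,x63)}
  {p2} × {x63, x64} = {(p2,x63), (p2,x64)}
  {p1} × {x62, x63, x64} = {(p1,x62), (p1,x63), (p1,x64)}
  {p2} × {x62, x63, x64} = {(p2,x62), (p2,x63), (p2,x64)}
  {p1, p2} × {x62, x63} = {(p1,x62), (p1,x63), (p2,x62), (p2,x63)}
  {p1, p2} × {x63, x64} = {(p1,x63), (p1,x64), (p2,x63), (p2,x64)}
  {p1, p2} × {x62, x63, x64} = {(p1,x62), (p1,x63), (p1,x64), (p2,x62), (p2,x63), (p2,x64)}
These 16 distinct sets form the basis B.
Close under arbitrary unions to get τ_{X×Y}; counting gives |τ_{X×Y}| = 36.


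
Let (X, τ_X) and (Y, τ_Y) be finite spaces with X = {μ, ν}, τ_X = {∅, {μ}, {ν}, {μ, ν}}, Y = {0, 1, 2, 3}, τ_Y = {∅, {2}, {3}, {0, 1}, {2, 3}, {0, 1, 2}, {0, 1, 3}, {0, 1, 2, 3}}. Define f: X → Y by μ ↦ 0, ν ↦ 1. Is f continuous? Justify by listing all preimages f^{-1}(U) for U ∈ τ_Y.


f IS continuous.

Compute f^{-1}(U) for each U ∈ τ_Y:
  U = ∅: f^{-1}(U) = ∅ ∈ τ_X ✓.
  U = {2}: f^{-1}(U) = ∅ ∈ τ_X ✓.
  U = {3}: f^{-1}(U) = ∅ ∈ τ_X ✓.
  U = {0, 1}: f^{-1}(U) = {μ, ν} ∈ τ_X ✓.
  U = {2, 3}: f^{-1}(U) = ∅ ∈ τ_X ✓.
  U = {0, 1, 2}: f^{-1}(U) = {μ, ν} ∈ τ_X ✓.
  U = {0, 1, 3}: f^{-1}(U) = {μ, ν} ∈ τ_X ✓.
  U = {0, 1, 2, 3}: f^{-1}(U) = {μ, ν} ∈ τ_X ✓.
Every preimage lies in τ_X, so f IS continuous.


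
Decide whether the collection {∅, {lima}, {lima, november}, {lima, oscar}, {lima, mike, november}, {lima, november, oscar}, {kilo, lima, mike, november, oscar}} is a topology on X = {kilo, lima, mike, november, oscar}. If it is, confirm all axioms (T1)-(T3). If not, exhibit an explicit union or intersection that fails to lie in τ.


τ is NOT a topology on X.

Axiom (T1): ∅ ∈ τ? Yes; X ∈ τ? Yes.
Axiom (T2/T3): check pairwise unions and intersections of members of τ.
Counterexample for (T2): {lima, oscar} ∪ {lima, mike, november} = {lima, mike, november, oscar} ∉ τ. Therefore τ is NOT a topology.


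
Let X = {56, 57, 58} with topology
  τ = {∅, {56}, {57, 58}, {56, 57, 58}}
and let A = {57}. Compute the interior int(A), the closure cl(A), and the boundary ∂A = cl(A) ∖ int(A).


int(A) = ∅, cl(A) = {57, 58}, ∂A = {57, 58}.

Closed sets in (X, τ) are complements of opens:
  closed(X, τ) = {∅, {56}, {57, 58}, {56, 57, 58}}.
int(A) = ⋃ {U ∈ τ : U ⊆ A}. Opens contained in A: ∅.
Taking the union of these: int(A) = ∅.
cl(A) = ⋂ {C closed : A ⊆ C}. Closed sets containing A: {57, 58}, {56, 57, 58}.
Intersecting these: cl(A) = {57, 58}.
∂A = cl(A) ∖ int(A) = {57, 58} ∖ ∅ = {57, 58}.


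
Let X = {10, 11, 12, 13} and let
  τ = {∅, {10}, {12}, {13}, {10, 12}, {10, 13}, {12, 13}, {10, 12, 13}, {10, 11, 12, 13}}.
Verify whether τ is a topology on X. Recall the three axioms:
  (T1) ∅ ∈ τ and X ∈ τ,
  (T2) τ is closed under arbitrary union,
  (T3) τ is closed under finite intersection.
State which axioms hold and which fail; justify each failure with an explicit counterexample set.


τ IS a topology on X.

Axiom (T1): ∅ ∈ τ? Yes; X ∈ τ? Yes.
Axiom (T2/T3): check pairwise unions and intersections of members of τ.
All pairwise intersections and unions checked — each lies in τ. Therefore τ satisfies (T1), (T2), (T3): it IS a topology on X.


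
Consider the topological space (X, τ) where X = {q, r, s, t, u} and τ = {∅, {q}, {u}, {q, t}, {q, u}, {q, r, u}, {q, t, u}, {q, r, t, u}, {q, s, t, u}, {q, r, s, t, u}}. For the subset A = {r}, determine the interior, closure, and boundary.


int(A) = ∅, cl(A) = {r}, ∂A = {r}.

Closed sets in (X, τ) are complements of opens:
  closed(X, τ) = {∅, {r}, {s}, {r, s}, {s, t}, {r, s, t}, {r, s, u}, {q, r, s, t}, {r, s, t, u}, {q, r, s, t, u}}.
int(A) = ⋃ {U ∈ τ : U ⊆ A}. Opens contained in A: ∅.
Taking the union of these: int(A) = ∅.
cl(A) = ⋂ {C closed : A ⊆ C}. Closed sets containing A: {r}, {r, s}, {r, s, t}, {r, s, u}, {q, r, s, t}, {r, s, t, u}, {q, r, s, t, u}.
Intersecting these: cl(A) = {r}.
∂A = cl(A) ∖ int(A) = {r} ∖ ∅ = {r}.


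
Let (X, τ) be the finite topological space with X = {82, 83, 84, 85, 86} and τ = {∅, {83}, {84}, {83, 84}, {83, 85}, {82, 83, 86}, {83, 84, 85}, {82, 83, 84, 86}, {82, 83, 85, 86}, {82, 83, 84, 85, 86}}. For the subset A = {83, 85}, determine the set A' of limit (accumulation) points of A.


A' = {82, 85, 86}

For each x ∈ X, list the open sets U ∈ τ with x ∈ U, then check whether U ∩ (A ∖ {x}) ≠ ∅ for every such U.
  x = 82: opens ∋ x are {82, 83, 86}, {82, 83, 84, 86}, {82, 83, 85, 86}, {82, 83, 84, 85, 86}; each meets A ∖ {82}, so x IS a limit point.
  x = 83: open {83} ∋ x has {83} ∩ (A ∖ {83}) = ∅, so x is NOT a limit point.
  x = 84: open {84} ∋ x has {84} ∩ (A ∖ {84}) = ∅, so x is NOT a limit point.
  x = 85: opens ∋ x are {83, 85}, {83, 84, 85}, {82, 83, 85, 86}, {82, 83, 84, 85, 86}; each meets A ∖ {85}, so x IS a limit point.
  x = 86: opens ∋ x are {82, 83, 86}, {82, 83, 84, 86}, {82, 83, 85, 86}, {82, 83, 84, 85, 86}; each meets A ∖ {86}, so x IS a limit point.
Collecting: A' = {82, 85, 86}.


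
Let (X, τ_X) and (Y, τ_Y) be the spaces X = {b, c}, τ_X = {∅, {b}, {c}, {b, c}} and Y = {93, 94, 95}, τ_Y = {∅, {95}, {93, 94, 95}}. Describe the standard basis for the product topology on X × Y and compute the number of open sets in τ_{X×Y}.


Basis B = {∅ × ∅, {b} × {95}, {c} × {95}, {b, c} × {95}, {b} × {93, 94, 95}, {c} × {93, 94, 95}, {b, c} × {93, 94, 95}}; |τ_{X×Y}| = 9.

Enumerate products U × V with U ∈ τ_X, V ∈ τ_Y (deduplicated):
  ∅ × ∅ = {} (∅)
  {b} × {95} = {(b,95)}
  {c} × {95} = {(c,95)}
  {b, c} × {95} = {(b,95), (c,95)}
  {b} × {93, 94, 95} = {(b,93), (b,94), (b,95)}
  {c} × {93, 94, 95} = {(c,93), (c,94), (c,95)}
  {b, c} × {93, 94, 95} = {(b,93), (b,94), (b,95), (c,93), (c,94), (c,95)}
These 7 distinct sets form the basis B.
Close under arbitrary unions to get τ_{X×Y}; counting gives |τ_{X×Y}| = 9.


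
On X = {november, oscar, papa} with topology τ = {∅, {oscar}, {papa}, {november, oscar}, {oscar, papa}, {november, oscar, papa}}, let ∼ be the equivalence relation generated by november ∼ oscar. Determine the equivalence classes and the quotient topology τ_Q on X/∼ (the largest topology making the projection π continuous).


X/∼ = {[november=oscar], [papa]}; |τ_Q| = 4.

Equivalence classes: [november=oscar], [papa].
Quotient map π: X → X/∼ sends november ↦ [november=oscar], oscar ↦ [november=oscar], papa ↦ [papa].
For each subset V ⊆ X/∼, compute π^{-1}(V) ⊆ X and check whether π^{-1}(V) ∈ τ. V is open in τ_Q iff π^{-1}(V) ∈ τ.
  V = {}: π^{-1}(V) = ∅ ∈ τ ✓.
  V = {[november=oscar]}: π^{-1}(V) = {november, oscar} ∈ τ ✓.
  V = {[papa]}: π^{-1}(V) = {papa} ∈ τ ✓.
  V = {[november=oscar], [papa]}: π^{-1}(V) = {november, oscar, papa} ∈ τ ✓.
Open sets in the quotient: τ_Q = {{}, {[november=oscar]}, {[papa]}, {[november=oscar], [papa]}} (4 elements).


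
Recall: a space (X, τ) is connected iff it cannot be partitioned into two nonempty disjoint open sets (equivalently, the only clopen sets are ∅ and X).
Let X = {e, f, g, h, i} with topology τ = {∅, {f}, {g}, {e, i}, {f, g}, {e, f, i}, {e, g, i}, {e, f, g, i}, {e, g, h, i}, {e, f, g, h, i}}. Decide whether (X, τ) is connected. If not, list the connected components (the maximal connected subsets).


(X, τ) is disconnected; components = [{f}, {e, g, h, i}].

Find clopen sets (U ∈ τ with X ∖ U ∈ τ):
  U = ∅, X ∖ U = {e, f, g, h, i} — both open, so U is clopen.
  U = {f}, X ∖ U = {e, g, h, i} — both open, so U is clopen.
  U = {e, g, h, i}, X ∖ U = {f} — both open, so U is clopen.
  U = {e, f, g, h, i}, X ∖ U = ∅ — both open, so U is clopen.
Nontrivial clopen(s) exist: e.g. {f}. So (X, τ) is disconnected.
Compute connected components by grouping points that agree on all clopens:
  component: {f}
  component: {e, g, h, i}


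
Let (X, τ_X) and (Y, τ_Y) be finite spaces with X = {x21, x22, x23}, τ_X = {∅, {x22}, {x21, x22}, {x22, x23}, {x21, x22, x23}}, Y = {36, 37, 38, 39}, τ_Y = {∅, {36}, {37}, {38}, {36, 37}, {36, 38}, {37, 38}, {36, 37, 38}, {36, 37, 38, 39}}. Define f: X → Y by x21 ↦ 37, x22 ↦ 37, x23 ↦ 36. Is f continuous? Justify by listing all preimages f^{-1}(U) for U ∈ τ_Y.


f is NOT continuous.

Compute f^{-1}(U) for each U ∈ τ_Y:
  U = ∅: f^{-1}(U) = ∅ ∈ τ_X ✓.
  U = {36}: f^{-1}(U) = {x23} ∉ τ_X ✗.
  U = {37}: f^{-1}(U) = {x21, x22} ∈ τ_X ✓.
  U = {38}: f^{-1}(U) = ∅ ∈ τ_X ✓.
  U = {36, 37}: f^{-1}(U) = {x21, x22, x23} ∈ τ_X ✓.
  U = {36, 38}: f^{-1}(U) = {x23} ∉ τ_X ✗.
  U = {37, 38}: f^{-1}(U) = {x21, x22} ∈ τ_X ✓.
  U = {36, 37, 38}: f^{-1}(U) = {x21, x22, x23} ∈ τ_X ✓.
  U = {36, 37, 38, 39}: f^{-1}(U) = {x21, x22, x23} ∈ τ_X ✓.
Found U = {36} with f^{-1}(U) = {x23} not in τ_X. Therefore f is NOT continuous.


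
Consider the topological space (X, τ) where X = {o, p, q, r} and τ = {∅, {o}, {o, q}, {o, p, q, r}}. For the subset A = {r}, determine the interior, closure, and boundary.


int(A) = ∅, cl(A) = {p, r}, ∂A = {p, r}.

Closed sets in (X, τ) are complements of opens:
  closed(X, τ) = {∅, {p, r}, {p, q, r}, {o, p, q, r}}.
int(A) = ⋃ {U ∈ τ : U ⊆ A}. Opens contained in A: ∅.
Taking the union of these: int(A) = ∅.
cl(A) = ⋂ {C closed : A ⊆ C}. Closed sets containing A: {p, r}, {p, q, r}, {o, p, q, r}.
Intersecting these: cl(A) = {p, r}.
∂A = cl(A) ∖ int(A) = {p, r} ∖ ∅ = {p, r}.


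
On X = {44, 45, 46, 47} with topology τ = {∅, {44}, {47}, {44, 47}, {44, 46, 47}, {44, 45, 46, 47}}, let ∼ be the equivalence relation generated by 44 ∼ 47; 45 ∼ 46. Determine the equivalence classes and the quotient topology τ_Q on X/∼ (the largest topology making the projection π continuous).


X/∼ = {[44=47], [45=46]}; |τ_Q| = 3.

Equivalence classes: [44=47], [45=46].
Quotient map π: X → X/∼ sends 44 ↦ [44=47], 45 ↦ [45=46], 46 ↦ [45=46], 47 ↦ [44=47].
For each subset V ⊆ X/∼, compute π^{-1}(V) ⊆ X and check whether π^{-1}(V) ∈ τ. V is open in τ_Q iff π^{-1}(V) ∈ τ.
  V = {}: π^{-1}(V) = ∅ ∈ τ ✓.
  V = {[44=47]}: π^{-1}(V) = {44, 47} ∈ τ ✓.
  V = {[45=46]}: π^{-1}(V) = {45, 46} ∉ τ ✗.
  V = {[44=47], [45=46]}: π^{-1}(V) = {44, 45, 46, 47} ∈ τ ✓.
Open sets in the quotient: τ_Q = {{}, {[44=47]}, {[44=47], [45=46]}} (3 elements).


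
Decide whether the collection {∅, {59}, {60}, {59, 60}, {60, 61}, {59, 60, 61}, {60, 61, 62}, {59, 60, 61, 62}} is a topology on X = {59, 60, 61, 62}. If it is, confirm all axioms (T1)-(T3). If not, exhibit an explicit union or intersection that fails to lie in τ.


τ IS a topology on X.

Axiom (T1): ∅ ∈ τ? Yes; X ∈ τ? Yes.
Axiom (T2/T3): check pairwise unions and intersections of members of τ.
All pairwise intersections and unions checked — each lies in τ. Therefore τ satisfies (T1), (T2), (T3): it IS a topology on X.


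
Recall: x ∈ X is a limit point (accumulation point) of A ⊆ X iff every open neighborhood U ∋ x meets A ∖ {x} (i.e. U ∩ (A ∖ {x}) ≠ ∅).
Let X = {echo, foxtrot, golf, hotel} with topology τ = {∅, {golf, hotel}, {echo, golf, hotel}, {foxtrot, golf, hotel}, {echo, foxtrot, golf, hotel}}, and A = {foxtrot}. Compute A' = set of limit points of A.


A' = ∅

For each x ∈ X, list the open sets U ∈ τ with x ∈ U, then check whether U ∩ (A ∖ {x}) ≠ ∅ for every such U.
  x = echo: open {echo, golf, hotel} ∋ x has {echo, golf, hotel} ∩ (A ∖ {echo}) = ∅, so x is NOT a limit point.
  x = foxtrot: open {foxtrot, golf, hotel} ∋ x has {foxtrot, golf, hotel} ∩ (A ∖ {foxtrot}) = ∅, so x is NOT a limit point.
  x = golf: open {golf, hotel} ∋ x has {golf, hotel} ∩ (A ∖ {golf}) = ∅, so x is NOT a limit point.
  x = hotel: open {golf, hotel} ∋ x has {golf, hotel} ∩ (A ∖ {hotel}) = ∅, so x is NOT a limit point.
Collecting: A' = ∅.


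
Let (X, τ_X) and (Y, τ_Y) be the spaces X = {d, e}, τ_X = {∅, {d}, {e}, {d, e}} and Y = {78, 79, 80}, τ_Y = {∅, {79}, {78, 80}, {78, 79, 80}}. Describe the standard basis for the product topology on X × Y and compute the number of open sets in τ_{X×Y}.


Basis B = {∅ × ∅, {d} × {79}, {e} × {79}, {d} × {78, 80}, {d, e} × {79}, {e} × {78, 80}, {d} × {78, 79, 80}, {e} × {78, 79, 80}, {d, e} × {78, 80}, {d, e} × {78, 79, 80}}; |τ_{X×Y}| = 16.

Enumerate products U × V with U ∈ τ_X, V ∈ τ_Y (deduplicated):
  ∅ × ∅ = {} (∅)
  {d} × {79} = {(d,79)}
  {e} × {79} = {(e,79)}
  {d} × {78, 80} = {(d,78), (d,80)}
  {d, e} × {79} = {(d,79), (e,79)}
  {e} × {78, 80} = {(e,78), (e,80)}
  {d} × {78, 79, 80} = {(d,78), (d,79), (d,80)}
  {e} × {78, 79, 80} = {(e,78), (e,79), (e,80)}
  {d, e} × {78, 80} = {(d,78), (d,80), (e,78), (e,80)}
  {d, e} × {78, 79, 80} = {(d,78), (d,79), (d,80), (e,78), (e,79), (e,80)}
These 10 distinct sets form the basis B.
Close under arbitrary unions to get τ_{X×Y}; counting gives |τ_{X×Y}| = 16.


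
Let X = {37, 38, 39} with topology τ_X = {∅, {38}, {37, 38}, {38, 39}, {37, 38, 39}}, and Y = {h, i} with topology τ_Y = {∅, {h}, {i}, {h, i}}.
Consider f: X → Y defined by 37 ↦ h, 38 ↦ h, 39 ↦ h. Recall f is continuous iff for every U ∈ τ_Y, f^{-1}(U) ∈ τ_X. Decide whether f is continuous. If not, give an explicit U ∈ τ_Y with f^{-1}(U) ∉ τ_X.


f IS continuous.

Compute f^{-1}(U) for each U ∈ τ_Y:
  U = ∅: f^{-1}(U) = ∅ ∈ τ_X ✓.
  U = {h}: f^{-1}(U) = {37, 38, 39} ∈ τ_X ✓.
  U = {i}: f^{-1}(U) = ∅ ∈ τ_X ✓.
  U = {h, i}: f^{-1}(U) = {37, 38, 39} ∈ τ_X ✓.
Every preimage lies in τ_X, so f IS continuous.


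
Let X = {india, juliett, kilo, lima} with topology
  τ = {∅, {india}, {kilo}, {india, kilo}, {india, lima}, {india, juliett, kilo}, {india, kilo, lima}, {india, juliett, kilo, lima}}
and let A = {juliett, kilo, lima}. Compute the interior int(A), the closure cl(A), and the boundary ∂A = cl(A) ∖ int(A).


int(A) = {kilo}, cl(A) = {juliett, kilo, lima}, ∂A = {juliett, lima}.

Closed sets in (X, τ) are complements of opens:
  closed(X, τ) = {∅, {juliett}, {lima}, {juliett, kilo}, {juliett, lima}, {india, juliett, lima}, {juliett, kilo, lima}, {india, juliett, kilo, lima}}.
int(A) = ⋃ {U ∈ τ : U ⊆ A}. Opens contained in A: ∅, {kilo}.
Taking the union of these: int(A) = {kilo}.
cl(A) = ⋂ {C closed : A ⊆ C}. Closed sets containing A: {juliett, kilo, lima}, {india, juliett, kilo, lima}.
Intersecting these: cl(A) = {juliett, kilo, lima}.
∂A = cl(A) ∖ int(A) = {juliett, kilo, lima} ∖ {kilo} = {juliett, lima}.


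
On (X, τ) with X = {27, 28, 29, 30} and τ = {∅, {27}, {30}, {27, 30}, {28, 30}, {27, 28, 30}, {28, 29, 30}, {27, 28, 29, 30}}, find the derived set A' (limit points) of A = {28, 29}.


A' = {29}

For each x ∈ X, list the open sets U ∈ τ with x ∈ U, then check whether U ∩ (A ∖ {x}) ≠ ∅ for every such U.
  x = 27: open {27} ∋ x has {27} ∩ (A ∖ {27}) = ∅, so x is NOT a limit point.
  x = 28: open {28, 30} ∋ x has {28, 30} ∩ (A ∖ {28}) = ∅, so x is NOT a limit point.
  x = 29: opens ∋ x are {28, 29, 30}, {27, 28, 29, 30}; each meets A ∖ {29}, so x IS a limit point.
  x = 30: open {30} ∋ x has {30} ∩ (A ∖ {30}) = ∅, so x is NOT a limit point.
Collecting: A' = {29}.


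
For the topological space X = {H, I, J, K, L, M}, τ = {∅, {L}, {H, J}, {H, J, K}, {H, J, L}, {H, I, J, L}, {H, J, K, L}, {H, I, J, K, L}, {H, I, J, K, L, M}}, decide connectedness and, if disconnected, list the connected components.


(X, τ) is connected.

Find clopen sets (U ∈ τ with X ∖ U ∈ τ):
  U = ∅, X ∖ U = {H, I, J, K, L, M} — both open, so U is clopen.
  U = {H, I, J, K, L, M}, X ∖ U = ∅ — both open, so U is clopen.
Only trivial clopens (∅ and X) exist, so (X, τ) is connected.
Compute connected components by grouping points that agree on all clopens:
  component: {H, I, J, K, L, M}


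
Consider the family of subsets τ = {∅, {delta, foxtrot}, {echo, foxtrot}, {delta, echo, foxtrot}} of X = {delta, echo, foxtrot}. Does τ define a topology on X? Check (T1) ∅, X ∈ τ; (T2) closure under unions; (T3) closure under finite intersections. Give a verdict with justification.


τ is NOT a topology on X.

Axiom (T1): ∅ ∈ τ? Yes; X ∈ τ? Yes.
Axiom (T2/T3): check pairwise unions and intersections of members of τ.
Counterexample for (T3): {delta, foxtrot} ∩ {echo, foxtrot} = {foxtrot} ∉ τ. Therefore τ is NOT a topology.


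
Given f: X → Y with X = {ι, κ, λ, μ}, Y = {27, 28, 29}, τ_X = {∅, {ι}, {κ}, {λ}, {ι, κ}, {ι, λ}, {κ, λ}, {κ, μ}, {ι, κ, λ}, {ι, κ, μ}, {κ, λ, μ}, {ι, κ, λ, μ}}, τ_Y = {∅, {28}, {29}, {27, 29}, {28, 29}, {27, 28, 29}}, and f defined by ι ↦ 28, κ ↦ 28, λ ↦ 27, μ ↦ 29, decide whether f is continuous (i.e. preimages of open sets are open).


f is NOT continuous.

Compute f^{-1}(U) for each U ∈ τ_Y:
  U = ∅: f^{-1}(U) = ∅ ∈ τ_X ✓.
  U = {28}: f^{-1}(U) = {ι, κ} ∈ τ_X ✓.
  U = {29}: f^{-1}(U) = {μ} ∉ τ_X ✗.
  U = {27, 29}: f^{-1}(U) = {λ, μ} ∉ τ_X ✗.
  U = {28, 29}: f^{-1}(U) = {ι, κ, μ} ∈ τ_X ✓.
  U = {27, 28, 29}: f^{-1}(U) = {ι, κ, λ, μ} ∈ τ_X ✓.
Found U = {29} with f^{-1}(U) = {μ} not in τ_X. Therefore f is NOT continuous.


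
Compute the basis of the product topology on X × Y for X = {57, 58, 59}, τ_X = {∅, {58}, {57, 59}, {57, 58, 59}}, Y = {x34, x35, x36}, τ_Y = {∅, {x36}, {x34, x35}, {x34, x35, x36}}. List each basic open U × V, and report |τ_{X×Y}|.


Basis B = {∅ × ∅, {58} × {x36}, {57, 59} × {x36}, {58} × {x34, x35}, {57, 58, 59} × {x36}, {58} × {x34, x35, x36}, {57, 59} × {x34, x35}, {57, 59} × {x34, x35, x36}, {57, 58, 59} × {x34, x35}, {57, 58, 59} × {x34, x35, x36}}; |τ_{X×Y}| = 16.

Enumerate products U × V with U ∈ τ_X, V ∈ τ_Y (deduplicated):
  ∅ × ∅ = {} (∅)
  {58} × {x36} = {(58,x36)}
  {57, 59} × {x36} = {(57,x36), (59,x36)}
  {58} × {x34, x35} = {(58,x34), (58,x35)}
  {57, 58, 59} × {x36} = {(57,x36), (58,x36), (59,x36)}
  {58} × {x34, x35, x36} = {(58,x34), (58,x35), (58,x36)}
  {57, 59} × {x34, x35} = {(57,x34), (57,x35), (59,x34), (59,x35)}
  {57, 59} × {x34, x35, x36} = {(57,x34), (57,x35), (57,x36), (59,x34), (59,x35), (59,x36)}
  {57, 58, 59} × {x34, x35} = {(57,x34), (57,x35), (58,x34), (58,x35), (59,x34), (59,x35)}
  {57, 58, 59} × {x34, x35, x36} = {(57,x34), (57,x35), (57,x36), (58,x34), (58,x35), (58,x36), (59,x34), (59,x35), (59,x36)}
These 10 distinct sets form the basis B.
Close under arbitrary unions to get τ_{X×Y}; counting gives |τ_{X×Y}| = 16.


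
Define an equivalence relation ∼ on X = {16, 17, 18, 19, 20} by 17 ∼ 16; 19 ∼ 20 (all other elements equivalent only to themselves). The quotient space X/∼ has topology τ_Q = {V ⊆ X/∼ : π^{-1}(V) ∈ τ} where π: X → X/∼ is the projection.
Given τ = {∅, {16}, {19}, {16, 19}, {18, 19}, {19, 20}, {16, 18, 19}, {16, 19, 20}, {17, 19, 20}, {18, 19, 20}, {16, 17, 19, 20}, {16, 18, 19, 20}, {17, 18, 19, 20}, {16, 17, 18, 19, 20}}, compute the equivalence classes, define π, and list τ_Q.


X/∼ = {[16=17], [18], [19=20]}; |τ_Q| = 5.

Equivalence classes: [16=17], [18], [19=20].
Quotient map π: X → X/∼ sends 16 ↦ [16=17], 17 ↦ [16=17], 18 ↦ [18], 19 ↦ [19=20], 20 ↦ [19=20].
For each subset V ⊆ X/∼, compute π^{-1}(V) ⊆ X and check whether π^{-1}(V) ∈ τ. V is open in τ_Q iff π^{-1}(V) ∈ τ.
  V = {}: π^{-1}(V) = ∅ ∈ τ ✓.
  V = {[16=17]}: π^{-1}(V) = {16, 17} ∉ τ ✗.
  V = {[18]}: π^{-1}(V) = {18} ∉ τ ✗.
  V = {[16=17], [18]}: π^{-1}(V) = {16, 17, 18} ∉ τ ✗.
  V = {[19=20]}: π^{-1}(V) = {19, 20} ∈ τ ✓.
  V = {[16=17], [19=20]}: π^{-1}(V) = {16, 17, 19, 20} ∈ τ ✓.
  V = {[18], [19=20]}: π^{-1}(V) = {18, 19, 20} ∈ τ ✓.
  V = {[16=17], [18], [19=20]}: π^{-1}(V) = {16, 17, 18, 19, 20} ∈ τ ✓.
Open sets in the quotient: τ_Q = {{}, {[19=20]}, {[16=17], [19=20]}, {[18], [19=20]}, {[16=17], [18], [19=20]}} (5 elements).


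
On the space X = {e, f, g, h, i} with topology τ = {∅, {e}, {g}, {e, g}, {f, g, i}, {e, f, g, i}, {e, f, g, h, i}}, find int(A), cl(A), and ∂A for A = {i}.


int(A) = ∅, cl(A) = {f, h, i}, ∂A = {f, h, i}.

Closed sets in (X, τ) are complements of opens:
  closed(X, τ) = {∅, {h}, {e, h}, {f, h, i}, {e, f, h, i}, {f, g, h, i}, {e, f, g, h, i}}.
int(A) = ⋃ {U ∈ τ : U ⊆ A}. Opens contained in A: ∅.
Taking the union of these: int(A) = ∅.
cl(A) = ⋂ {C closed : A ⊆ C}. Closed sets containing A: {f, h, i}, {e, f, h, i}, {f, g, h, i}, {e, f, g, h, i}.
Intersecting these: cl(A) = {f, h, i}.
∂A = cl(A) ∖ int(A) = {f, h, i} ∖ ∅ = {f, h, i}.


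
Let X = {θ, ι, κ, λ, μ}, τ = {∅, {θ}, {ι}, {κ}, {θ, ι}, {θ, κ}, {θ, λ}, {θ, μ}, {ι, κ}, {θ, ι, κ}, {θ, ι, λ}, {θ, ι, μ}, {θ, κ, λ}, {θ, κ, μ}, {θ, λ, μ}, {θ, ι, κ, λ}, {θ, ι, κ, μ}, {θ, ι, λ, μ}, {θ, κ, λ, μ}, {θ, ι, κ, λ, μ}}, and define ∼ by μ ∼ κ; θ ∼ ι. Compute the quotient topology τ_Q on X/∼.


X/∼ = {[θ=ι], [κ=μ], [λ]}; |τ_Q| = 5.

Equivalence classes: [θ=ι], [κ=μ], [λ].
Quotient map π: X → X/∼ sends θ ↦ [θ=ι], ι ↦ [θ=ι], κ ↦ [κ=μ], λ ↦ [λ], μ ↦ [κ=μ].
For each subset V ⊆ X/∼, compute π^{-1}(V) ⊆ X and check whether π^{-1}(V) ∈ τ. V is open in τ_Q iff π^{-1}(V) ∈ τ.
  V = {}: π^{-1}(V) = ∅ ∈ τ ✓.
  V = {[θ=ι]}: π^{-1}(V) = {θ, ι} ∈ τ ✓.
  V = {[κ=μ]}: π^{-1}(V) = {κ, μ} ∉ τ ✗.
  V = {[θ=ι], [κ=μ]}: π^{-1}(V) = {θ, ι, κ, μ} ∈ τ ✓.
  V = {[λ]}: π^{-1}(V) = {λ} ∉ τ ✗.
  V = {[θ=ι], [λ]}: π^{-1}(V) = {θ, ι, λ} ∈ τ ✓.
  V = {[κ=μ], [λ]}: π^{-1}(V) = {κ, λ, μ} ∉ τ ✗.
  V = {[θ=ι], [κ=μ], [λ]}: π^{-1}(V) = {θ, ι, κ, λ, μ} ∈ τ ✓.
Open sets in the quotient: τ_Q = {{}, {[θ=ι]}, {[θ=ι], [κ=μ]}, {[θ=ι], [λ]}, {[θ=ι], [κ=μ], [λ]}} (5 elements).


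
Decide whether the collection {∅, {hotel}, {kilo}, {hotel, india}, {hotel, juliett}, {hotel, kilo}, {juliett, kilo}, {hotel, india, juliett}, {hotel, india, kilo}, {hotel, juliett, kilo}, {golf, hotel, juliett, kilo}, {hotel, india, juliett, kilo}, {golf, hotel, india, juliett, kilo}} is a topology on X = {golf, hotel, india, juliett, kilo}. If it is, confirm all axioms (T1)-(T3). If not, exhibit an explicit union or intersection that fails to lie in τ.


τ is NOT a topology on X.

Axiom (T1): ∅ ∈ τ? Yes; X ∈ τ? Yes.
Axiom (T2/T3): check pairwise unions and intersections of members of τ.
Counterexample for (T3): {hotel, juliett} ∩ {juliett, kilo} = {juliett} ∉ τ. Therefore τ is NOT a topology.


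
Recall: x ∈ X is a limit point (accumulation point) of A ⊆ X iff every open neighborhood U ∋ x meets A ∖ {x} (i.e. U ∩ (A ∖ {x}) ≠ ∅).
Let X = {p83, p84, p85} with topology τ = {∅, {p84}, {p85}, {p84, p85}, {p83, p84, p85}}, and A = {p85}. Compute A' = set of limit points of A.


A' = {p83}

For each x ∈ X, list the open sets U ∈ τ with x ∈ U, then check whether U ∩ (A ∖ {x}) ≠ ∅ for every such U.
  x = p83: opens ∋ x are {p83, p84, p85}; each meets A ∖ {p83}, so x IS a limit point.
  x = p84: open {p84} ∋ x has {p84} ∩ (A ∖ {p84}) = ∅, so x is NOT a limit point.
  x = p85: open {p85} ∋ x has {p85} ∩ (A ∖ {p85}) = ∅, so x is NOT a limit point.
Collecting: A' = {p83}.


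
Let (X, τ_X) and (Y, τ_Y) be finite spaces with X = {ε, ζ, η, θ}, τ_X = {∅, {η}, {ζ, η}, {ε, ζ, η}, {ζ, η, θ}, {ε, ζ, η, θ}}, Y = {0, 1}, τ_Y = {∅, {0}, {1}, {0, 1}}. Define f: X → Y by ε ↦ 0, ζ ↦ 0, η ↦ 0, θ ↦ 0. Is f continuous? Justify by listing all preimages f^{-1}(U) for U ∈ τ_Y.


f IS continuous.

Compute f^{-1}(U) for each U ∈ τ_Y:
  U = ∅: f^{-1}(U) = ∅ ∈ τ_X ✓.
  U = {0}: f^{-1}(U) = {ε, ζ, η, θ} ∈ τ_X ✓.
  U = {1}: f^{-1}(U) = ∅ ∈ τ_X ✓.
  U = {0, 1}: f^{-1}(U) = {ε, ζ, η, θ} ∈ τ_X ✓.
Every preimage lies in τ_X, so f IS continuous.
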